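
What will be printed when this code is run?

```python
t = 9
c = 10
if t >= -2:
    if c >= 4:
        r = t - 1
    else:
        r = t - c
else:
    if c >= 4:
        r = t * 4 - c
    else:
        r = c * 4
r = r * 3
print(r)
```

t=9, c=10
t >= -2 is True; c >= 4 is True
→ r = t - 1 = 8
r = 8*3 = 24

24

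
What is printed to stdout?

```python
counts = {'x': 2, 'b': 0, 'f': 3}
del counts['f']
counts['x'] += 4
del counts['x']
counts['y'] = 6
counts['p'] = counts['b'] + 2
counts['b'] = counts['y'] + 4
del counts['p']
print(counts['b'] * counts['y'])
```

del 'f' → {'x': 2, 'b': 0}
counts['x'] = 2+4 = 6 → {'x': 6, 'b': 0}
del 'x' → {'b': 0}
counts['y'] = 6 → {'b': 0, 'y': 6}
counts['p'] = counts['b']+2 = 2 → {'b': 0, 'y': 6, 'p': 2}
counts['b'] = counts['y']+4 = 10 → {'b': 10, 'y': 6, 'p': 2}
del 'p' → {'b': 10, 'y': 6}
counts['b']*counts['y'] = 10*6 = 60

60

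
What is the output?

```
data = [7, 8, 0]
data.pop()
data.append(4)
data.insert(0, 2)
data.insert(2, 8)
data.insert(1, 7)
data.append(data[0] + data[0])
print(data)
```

pop() removes 0 → [7, 8]
append 4 → [7, 8, 4]
insert 2 at 0 → [2, 7, 8, 4]
insert 8 at 2 → [2, 7, 8, 8, 4]
insert 7 at 1 → [2, 7, 7, 8, 8, 4]
append data[0]+data[0] = 2+2 = 4 → [2, 7, 7, 8, 8, 4, 4]

[2, 7, 7, 8, 8, 4, 4]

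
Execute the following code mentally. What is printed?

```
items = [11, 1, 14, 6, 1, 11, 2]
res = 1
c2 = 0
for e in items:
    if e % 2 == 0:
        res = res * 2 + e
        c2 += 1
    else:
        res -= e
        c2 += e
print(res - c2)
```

-69

e=11: not even, res = 1-11 = -10; c2=11
e=1: not even, res = (-10)-1 = -11; c2=12
e=14: even, res = (-11)*2+14 = -8; c2=13
e=6: even, res = (-8)*2+6 = -10; c2=14
e=1: not even, res = (-10)-1 = -11; c2=15
e=11: not even, res = (-11)-11 = -22; c2=26
e=2: even, res = (-22)*2+2 = -42; c2=27
res-c2 = (-42)-27 = -69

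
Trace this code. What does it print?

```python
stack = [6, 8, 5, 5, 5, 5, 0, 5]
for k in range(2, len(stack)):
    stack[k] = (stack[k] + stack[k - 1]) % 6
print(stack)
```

[6, 8, 1, 0, 5, 4, 4, 3]

k=2: stack[2] = (5+8)%6 = 1 → [6, 8, 1, 5, 5, 5, 0, 5]
k=3: stack[3] = (5+1)%6 = 0 → [6, 8, 1, 0, 5, 5, 0, 5]
k=4: stack[4] = (5+0)%6 = 5 → [6, 8, 1, 0, 5, 5, 0, 5]
k=5: stack[5] = (5+5)%6 = 4 → [6, 8, 1, 0, 5, 4, 0, 5]
k=6: stack[6] = (0+4)%6 = 4 → [6, 8, 1, 0, 5, 4, 4, 5]
k=7: stack[7] = (5+4)%6 = 3 → [6, 8, 1, 0, 5, 4, 4, 3]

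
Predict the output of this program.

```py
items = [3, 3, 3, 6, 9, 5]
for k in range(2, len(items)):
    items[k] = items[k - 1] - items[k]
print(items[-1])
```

k=2: items[2] = 3-3 = 0 → [3, 3, 0, 6, 9, 5]
k=3: items[3] = 0-6 = -6 → [3, 3, 0, -6, 9, 5]
k=4: items[4] = (-6)-9 = -15 → [3, 3, 0, -6, -15, 5]
k=5: items[5] = (-15)-5 = -20 → [3, 3, 0, -6, -15, -20]

-20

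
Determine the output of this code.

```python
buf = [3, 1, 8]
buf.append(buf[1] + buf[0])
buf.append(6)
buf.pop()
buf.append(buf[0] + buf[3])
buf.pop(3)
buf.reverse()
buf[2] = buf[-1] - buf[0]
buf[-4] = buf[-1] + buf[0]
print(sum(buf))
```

17

append buf[1]+buf[0] = 1+3 = 4 → [3, 1, 8, 4]
append 6 → [3, 1, 8, 4, 6]
pop() removes 6 → [3, 1, 8, 4]
append buf[0]+buf[3] = 3+4 = 7 → [3, 1, 8, 4, 7]
pop(3) removes 4 → [3, 1, 8, 7]
reverse → [7, 8, 1, 3]
buf[2] = buf[-1]-buf[0] = 3-7 = -4 → [7, 8, -4, 3]
buf[-4] = buf[-1]+buf[0] = 3+7 = 10 → [10, 8, -4, 3]
sum = 17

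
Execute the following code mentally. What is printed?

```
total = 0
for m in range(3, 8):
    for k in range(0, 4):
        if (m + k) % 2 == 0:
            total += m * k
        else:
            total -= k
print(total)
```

m=3,k=0: odd sum, total = 0-0 = 0
m=3,k=1: even sum, total = 0+3 = 3
m=3,k=2: odd sum, total = 3-2 = 1
m=3,k=3: even sum, total = 1+9 = 10
m=4,k=0: even sum, total = 10+0 = 10
m=4,k=1: odd sum, total = 10-1 = 9
m=4,k=2: even sum, total = 9+8 = 17
m=4,k=3: odd sum, total = 17-3 = 14
m=5,k=0: odd sum, total = 14-0 = 14
m=5,k=1: even sum, total = 14+5 = 19
m=5,k=2: odd sum, total = 19-2 = 17
m=5,k=3: even sum, total = 17+15 = 32
m=6,k=0: even sum, total = 32+0 = 32
m=6,k=1: odd sum, total = 32-1 = 31
m=6,k=2: even sum, total = 31+12 = 43
m=6,k=3: odd sum, total = 43-3 = 40
m=7,k=0: odd sum, total = 40-0 = 40
m=7,k=1: even sum, total = 40+7 = 47
m=7,k=2: odd sum, total = 47-2 = 45
m=7,k=3: even sum, total = 45+21 = 66

66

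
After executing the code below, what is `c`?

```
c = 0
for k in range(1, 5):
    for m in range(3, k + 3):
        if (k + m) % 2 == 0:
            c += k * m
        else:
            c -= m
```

60

k=1,m=3: even sum, c = 0+3 = 3
k=2,m=3: odd sum, c = 3-3 = 0
k=2,m=4: even sum, c = 0+8 = 8
k=3,m=3: even sum, c = 8+9 = 17
k=3,m=4: odd sum, c = 17-4 = 13
k=3,m=5: even sum, c = 13+15 = 28
k=4,m=3: odd sum, c = 28-3 = 25
k=4,m=4: even sum, c = 25+16 = 41
k=4,m=5: odd sum, c = 41-5 = 36
k=4,m=6: even sum, c = 36+24 = 60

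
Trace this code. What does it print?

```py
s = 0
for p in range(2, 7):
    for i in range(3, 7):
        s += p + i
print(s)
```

170

p=2,i=3: s = 0+5 = 5
p=2,i=4: s = 5+6 = 11
p=2,i=5: s = 11+7 = 18
p=2,i=6: s = 18+8 = 26
p=3,i=3: s = 26+6 = 32
p=3,i=4: s = 32+7 = 39
p=3,i=5: s = 39+8 = 47
p=3,i=6: s = 47+9 = 56
p=4,i=3: s = 56+7 = 63
p=4,i=4: s = 63+8 = 71
p=4,i=5: s = 71+9 = 80
p=4,i=6: s = 80+10 = 90
p=5,i=3: s = 90+8 = 98
p=5,i=4: s = 98+9 = 107
p=5,i=5: s = 107+10 = 117
p=5,i=6: s = 117+11 = 128
p=6,i=3: s = 128+9 = 137
p=6,i=4: s = 137+10 = 147
p=6,i=5: s = 147+11 = 158
p=6,i=6: s = 158+12 = 170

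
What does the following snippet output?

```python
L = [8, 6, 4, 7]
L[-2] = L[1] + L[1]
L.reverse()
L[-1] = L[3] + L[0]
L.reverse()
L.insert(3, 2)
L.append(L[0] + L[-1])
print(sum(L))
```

64

L[-2] = L[1]+L[1] = 6+6 = 12 → [8, 6, 12, 7]
reverse → [7, 12, 6, 8]
L[-1] = L[3]+L[0] = 8+7 = 15 → [7, 12, 6, 15]
reverse → [15, 6, 12, 7]
insert 2 at 3 → [15, 6, 12, 2, 7]
append L[0]+L[-1] = 15+7 = 22 → [15, 6, 12, 2, 7, 22]
sum = 64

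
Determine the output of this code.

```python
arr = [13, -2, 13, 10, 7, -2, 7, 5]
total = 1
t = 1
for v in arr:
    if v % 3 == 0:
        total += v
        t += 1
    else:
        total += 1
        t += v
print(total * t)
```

v=13: not %3==0, total = 1+1 = 2; t=14
v=-2: not %3==0, total = 2+1 = 3; t=12
v=13: not %3==0, total = 3+1 = 4; t=25
v=10: not %3==0, total = 4+1 = 5; t=35
v=7: not %3==0, total = 5+1 = 6; t=42
v=-2: not %3==0, total = 6+1 = 7; t=40
v=7: not %3==0, total = 7+1 = 8; t=47
v=5: not %3==0, total = 8+1 = 9; t=52
total*t = 9*52 = 468

468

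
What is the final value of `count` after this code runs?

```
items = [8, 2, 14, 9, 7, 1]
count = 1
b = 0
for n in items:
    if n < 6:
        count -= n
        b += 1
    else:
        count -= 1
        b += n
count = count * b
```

n=8: not <6, count = 1-1 = 0; b=8
n=2: <6, count = 0-2 = -2; b=9
n=14: not <6, count = (-2)-1 = -3; b=23
n=9: not <6, count = (-3)-1 = -4; b=32
n=7: not <6, count = (-4)-1 = -5; b=39
n=1: <6, count = (-5)-1 = -6; b=40
count*b = (-6)*40 = -240

-240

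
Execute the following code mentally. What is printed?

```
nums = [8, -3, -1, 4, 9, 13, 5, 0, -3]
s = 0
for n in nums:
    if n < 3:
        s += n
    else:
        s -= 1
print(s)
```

n=8: not <3, s = 0-1 = -1
n=-3: <3, s = (-1)+(-3) = -4
n=-1: <3, s = (-4)+(-1) = -5
n=4: not <3, s = (-5)-1 = -6
n=9: not <3, s = (-6)-1 = -7
n=13: not <3, s = (-7)-1 = -8
n=5: not <3, s = (-8)-1 = -9
n=0: <3, s = (-9)+0 = -9
n=-3: <3, s = (-9)+(-3) = -12

-12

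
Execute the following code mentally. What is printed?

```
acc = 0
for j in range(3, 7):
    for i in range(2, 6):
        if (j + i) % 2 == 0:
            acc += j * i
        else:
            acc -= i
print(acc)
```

96

j=3,i=2: odd sum, acc = 0-2 = -2
j=3,i=3: even sum, acc = (-2)+9 = 7
j=3,i=4: odd sum, acc = 7-4 = 3
j=3,i=5: even sum, acc = 3+15 = 18
j=4,i=2: even sum, acc = 18+8 = 26
j=4,i=3: odd sum, acc = 26-3 = 23
j=4,i=4: even sum, acc = 23+16 = 39
j=4,i=5: odd sum, acc = 39-5 = 34
j=5,i=2: odd sum, acc = 34-2 = 32
j=5,i=3: even sum, acc = 32+15 = 47
j=5,i=4: odd sum, acc = 47-4 = 43
j=5,i=5: even sum, acc = 43+25 = 68
j=6,i=2: even sum, acc = 68+12 = 80
j=6,i=3: odd sum, acc = 80-3 = 77
j=6,i=4: even sum, acc = 77+24 = 101
j=6,i=5: odd sum, acc = 101-5 = 96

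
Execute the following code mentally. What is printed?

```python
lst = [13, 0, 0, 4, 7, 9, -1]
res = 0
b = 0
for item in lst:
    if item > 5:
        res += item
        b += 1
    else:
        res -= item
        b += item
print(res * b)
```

156

item=13: >5, res = 0+13 = 13; b=1
item=0: not >5, res = 13-0 = 13; b=1
item=0: not >5, res = 13-0 = 13; b=1
item=4: not >5, res = 13-4 = 9; b=5
item=7: >5, res = 9+7 = 16; b=6
item=9: >5, res = 16+9 = 25; b=7
item=-1: not >5, res = 25-(-1) = 26; b=6
res*b = 26*6 = 156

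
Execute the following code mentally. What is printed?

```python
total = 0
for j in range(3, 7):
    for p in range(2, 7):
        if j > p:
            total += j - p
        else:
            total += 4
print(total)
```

60

j=3,p=2: 3>2, total = 0+1 = 1
j=3,p=3: not 3>3, total = 1+4 = 5
j=3,p=4: not 3>4, total = 5+4 = 9
j=3,p=5: not 3>5, total = 9+4 = 13
j=3,p=6: not 3>6, total = 13+4 = 17
j=4,p=2: 4>2, total = 17+2 = 19
j=4,p=3: 4>3, total = 19+1 = 20
j=4,p=4: not 4>4, total = 20+4 = 24
j=4,p=5: not 4>5, total = 24+4 = 28
j=4,p=6: not 4>6, total = 28+4 = 32
j=5,p=2: 5>2, total = 32+3 = 35
j=5,p=3: 5>3, total = 35+2 = 37
j=5,p=4: 5>4, total = 37+1 = 38
j=5,p=5: not 5>5, total = 38+4 = 42
j=5,p=6: not 5>6, total = 42+4 = 46
j=6,p=2: 6>2, total = 46+4 = 50
j=6,p=3: 6>3, total = 50+3 = 53
j=6,p=4: 6>4, total = 53+2 = 55
j=6,p=5: 6>5, total = 55+1 = 56
j=6,p=6: not 6>6, total = 56+4 = 60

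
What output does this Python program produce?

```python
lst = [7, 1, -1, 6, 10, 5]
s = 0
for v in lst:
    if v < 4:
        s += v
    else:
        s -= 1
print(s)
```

-4

v=7: not <4, s = 0-1 = -1
v=1: <4, s = (-1)+1 = 0
v=-1: <4, s = 0+(-1) = -1
v=6: not <4, s = (-1)-1 = -2
v=10: not <4, s = (-2)-1 = -3
v=5: not <4, s = (-3)-1 = -4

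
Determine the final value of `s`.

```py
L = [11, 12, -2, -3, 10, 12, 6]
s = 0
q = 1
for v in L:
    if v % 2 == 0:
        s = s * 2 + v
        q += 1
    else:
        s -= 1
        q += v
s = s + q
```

220

v=11: not even, s = 0-1 = -1; q=12
v=12: even, s = (-1)*2+12 = 10; q=13
v=-2: even, s = 10*2+(-2) = 18; q=14
v=-3: not even, s = 18-1 = 17; q=11
v=10: even, s = 17*2+10 = 44; q=12
v=12: even, s = 44*2+12 = 100; q=13
v=6: even, s = 100*2+6 = 206; q=14
s+q = 206+14 = 220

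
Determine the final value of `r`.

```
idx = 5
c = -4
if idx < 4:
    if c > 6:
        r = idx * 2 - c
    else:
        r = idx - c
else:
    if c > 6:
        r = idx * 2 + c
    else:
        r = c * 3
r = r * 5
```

-60

idx=5, c=-4
idx < 4 is False; c > 6 is False
→ r = c * 3 = -12
r = (-12)*5 = -60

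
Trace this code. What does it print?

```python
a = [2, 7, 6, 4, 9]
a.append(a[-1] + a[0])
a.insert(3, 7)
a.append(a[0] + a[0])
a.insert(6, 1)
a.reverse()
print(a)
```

append a[-1]+a[0] = 9+2 = 11 → [2, 7, 6, 4, 9, 11]
insert 7 at 3 → [2, 7, 6, 7, 4, 9, 11]
append a[0]+a[0] = 2+2 = 4 → [2, 7, 6, 7, 4, 9, 11, 4]
insert 1 at 6 → [2, 7, 6, 7, 4, 9, 1, 11, 4]
reverse → [4, 11, 1, 9, 4, 7, 6, 7, 2]

[4, 11, 1, 9, 4, 7, 6, 7, 2]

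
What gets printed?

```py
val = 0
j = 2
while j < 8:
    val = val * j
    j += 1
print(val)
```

0

j=2: val = 0*2 = 0
j=3: val = 0*3 = 0
j=4: val = 0*4 = 0
j=5: val = 0*5 = 0
j=6: val = 0*6 = 0
j=7: val = 0*7 = 0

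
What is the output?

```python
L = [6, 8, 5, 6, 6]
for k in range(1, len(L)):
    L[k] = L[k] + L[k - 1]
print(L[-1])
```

k=1: L[1] = 8+6 = 14 → [6, 14, 5, 6, 6]
k=2: L[2] = 5+14 = 19 → [6, 14, 19, 6, 6]
k=3: L[3] = 6+19 = 25 → [6, 14, 19, 25, 6]
k=4: L[4] = 6+25 = 31 → [6, 14, 19, 25, 31]

31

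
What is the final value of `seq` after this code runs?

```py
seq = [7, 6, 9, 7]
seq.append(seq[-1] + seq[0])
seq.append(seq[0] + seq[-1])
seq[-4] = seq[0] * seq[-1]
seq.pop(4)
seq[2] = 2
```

[7, 6, 2, 7, 21]

append seq[-1]+seq[0] = 7+7 = 14 → [7, 6, 9, 7, 14]
append seq[0]+seq[-1] = 7+14 = 21 → [7, 6, 9, 7, 14, 21]
seq[-4] = seq[0]*seq[-1] = 7*21 = 147 → [7, 6, 147, 7, 14, 21]
pop(4) removes 14 → [7, 6, 147, 7, 21]
seq[2] = 2 → [7, 6, 2, 7, 21]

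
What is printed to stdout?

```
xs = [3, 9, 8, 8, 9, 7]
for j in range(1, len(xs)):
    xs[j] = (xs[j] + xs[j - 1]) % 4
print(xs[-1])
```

0

j=1: xs[1] = (9+3)%4 = 0 → [3, 0, 8, 8, 9, 7]
j=2: xs[2] = (8+0)%4 = 0 → [3, 0, 0, 8, 9, 7]
j=3: xs[3] = (8+0)%4 = 0 → [3, 0, 0, 0, 9, 7]
j=4: xs[4] = (9+0)%4 = 1 → [3, 0, 0, 0, 1, 7]
j=5: xs[5] = (7+1)%4 = 0 → [3, 0, 0, 0, 1, 0]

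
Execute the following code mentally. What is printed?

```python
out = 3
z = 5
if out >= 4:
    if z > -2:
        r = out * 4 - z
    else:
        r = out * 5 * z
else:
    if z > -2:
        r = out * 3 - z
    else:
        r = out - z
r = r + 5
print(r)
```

out=3, z=5
out >= 4 is False; z > -2 is True
→ r = out * 3 - z = 4
r = 4+5 = 9

9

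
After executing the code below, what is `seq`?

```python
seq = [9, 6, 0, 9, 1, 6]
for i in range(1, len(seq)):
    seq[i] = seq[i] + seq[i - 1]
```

i=1: seq[1] = 6+9 = 15 → [9, 15, 0, 9, 1, 6]
i=2: seq[2] = 0+15 = 15 → [9, 15, 15, 9, 1, 6]
i=3: seq[3] = 9+15 = 24 → [9, 15, 15, 24, 1, 6]
i=4: seq[4] = 1+24 = 25 → [9, 15, 15, 24, 25, 6]
i=5: seq[5] = 6+25 = 31 → [9, 15, 15, 24, 25, 31]

[9, 15, 15, 24, 25, 31]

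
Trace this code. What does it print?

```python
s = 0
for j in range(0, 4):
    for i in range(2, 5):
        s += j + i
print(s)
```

j=0,i=2: s = 0+2 = 2
j=0,i=3: s = 2+3 = 5
j=0,i=4: s = 5+4 = 9
j=1,i=2: s = 9+3 = 12
j=1,i=3: s = 12+4 = 16
j=1,i=4: s = 16+5 = 21
j=2,i=2: s = 21+4 = 25
j=2,i=3: s = 25+5 = 30
j=2,i=4: s = 30+6 = 36
j=3,i=2: s = 36+5 = 41
j=3,i=3: s = 41+6 = 47
j=3,i=4: s = 47+7 = 54

54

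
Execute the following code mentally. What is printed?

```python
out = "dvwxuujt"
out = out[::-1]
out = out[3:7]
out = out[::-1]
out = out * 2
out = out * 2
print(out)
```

vwxuvwxuvwxuvwxu

reverse → 'tjuuxwvd'
slice [3:7] → 'uxwv'
reverse → 'vwxu'
repeat ×2 → 'vwxuvwxu'
repeat ×2 → 'vwxuvwxuvwxuvwxu'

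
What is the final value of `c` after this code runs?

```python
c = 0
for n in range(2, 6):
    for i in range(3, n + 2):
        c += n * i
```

165

n=2,i=3: c = 0+6 = 6
n=3,i=3: c = 6+9 = 15
n=3,i=4: c = 15+12 = 27
n=4,i=3: c = 27+12 = 39
n=4,i=4: c = 39+16 = 55
n=4,i=5: c = 55+20 = 75
n=5,i=3: c = 75+15 = 90
n=5,i=4: c = 90+20 = 110
n=5,i=5: c = 110+25 = 135
n=5,i=6: c = 135+30 = 165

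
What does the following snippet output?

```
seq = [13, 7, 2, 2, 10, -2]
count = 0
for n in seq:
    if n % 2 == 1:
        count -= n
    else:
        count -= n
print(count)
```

n=13: odd, count = 0-13 = -13
n=7: odd, count = (-13)-7 = -20
n=2: not odd, count = (-20)-2 = -22
n=2: not odd, count = (-22)-2 = -24
n=10: not odd, count = (-24)-10 = -34
n=-2: not odd, count = (-34)-(-2) = -32

-32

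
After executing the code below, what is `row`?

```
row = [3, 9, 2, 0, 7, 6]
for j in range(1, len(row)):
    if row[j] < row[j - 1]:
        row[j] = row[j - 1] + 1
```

[3, 9, 10, 11, 12, 13]

j=1: 9>=3, unchanged → [3, 9, 2, 0, 7, 6]
j=2: 2<9, row[2] = 9+1 = 10 → [3, 9, 10, 0, 7, 6]
j=3: 0<10, row[3] = 10+1 = 11 → [3, 9, 10, 11, 7, 6]
j=4: 7<11, row[4] = 11+1 = 12 → [3, 9, 10, 11, 12, 6]
j=5: 6<12, row[5] = 12+1 = 13 → [3, 9, 10, 11, 12, 13]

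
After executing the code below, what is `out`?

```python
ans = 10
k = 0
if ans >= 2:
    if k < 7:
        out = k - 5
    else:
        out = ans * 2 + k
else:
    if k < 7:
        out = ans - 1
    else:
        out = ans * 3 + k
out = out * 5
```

ans=10, k=0
ans >= 2 is True; k < 7 is True
→ out = k - 5 = -5
out = (-5)*5 = -25

-25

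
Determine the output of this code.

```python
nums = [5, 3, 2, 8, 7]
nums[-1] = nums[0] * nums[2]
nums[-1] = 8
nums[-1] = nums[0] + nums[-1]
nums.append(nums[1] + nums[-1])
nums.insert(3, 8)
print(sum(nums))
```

55

nums[-1] = nums[0]*nums[2] = 5*2 = 10 → [5, 3, 2, 8, 10]
nums[-1] = 8 → [5, 3, 2, 8, 8]
nums[-1] = nums[0]+nums[-1] = 5+8 = 13 → [5, 3, 2, 8, 13]
append nums[1]+nums[-1] = 3+13 = 16 → [5, 3, 2, 8, 13, 16]
insert 8 at 3 → [5, 3, 2, 8, 8, 13, 16]
sum = 55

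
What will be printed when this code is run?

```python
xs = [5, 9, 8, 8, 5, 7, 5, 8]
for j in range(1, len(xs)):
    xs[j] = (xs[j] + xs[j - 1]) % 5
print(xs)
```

j=1: xs[1] = (9+5)%5 = 4 → [5, 4, 8, 8, 5, 7, 5, 8]
j=2: xs[2] = (8+4)%5 = 2 → [5, 4, 2, 8, 5, 7, 5, 8]
j=3: xs[3] = (8+2)%5 = 0 → [5, 4, 2, 0, 5, 7, 5, 8]
j=4: xs[4] = (5+0)%5 = 0 → [5, 4, 2, 0, 0, 7, 5, 8]
j=5: xs[5] = (7+0)%5 = 2 → [5, 4, 2, 0, 0, 2, 5, 8]
j=6: xs[6] = (5+2)%5 = 2 → [5, 4, 2, 0, 0, 2, 2, 8]
j=7: xs[7] = (8+2)%5 = 0 → [5, 4, 2, 0, 0, 2, 2, 0]

[5, 4, 2, 0, 0, 2, 2, 0]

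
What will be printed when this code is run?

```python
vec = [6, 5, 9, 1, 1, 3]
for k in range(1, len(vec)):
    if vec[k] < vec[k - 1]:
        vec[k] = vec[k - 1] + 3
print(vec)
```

[6, 9, 9, 12, 15, 18]

k=1: 5<6, vec[1] = 6+3 = 9 → [6, 9, 9, 1, 1, 3]
k=2: 9>=9, unchanged → [6, 9, 9, 1, 1, 3]
k=3: 1<9, vec[3] = 9+3 = 12 → [6, 9, 9, 12, 1, 3]
k=4: 1<12, vec[4] = 12+3 = 15 → [6, 9, 9, 12, 15, 3]
k=5: 3<15, vec[5] = 15+3 = 18 → [6, 9, 9, 12, 15, 18]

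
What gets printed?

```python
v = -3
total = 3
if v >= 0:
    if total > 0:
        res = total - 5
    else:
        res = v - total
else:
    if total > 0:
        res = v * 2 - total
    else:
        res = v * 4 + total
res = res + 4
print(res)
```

-5

v=-3, total=3
v >= 0 is False; total > 0 is True
→ res = v * 2 - total = -9
res = (-9)+4 = -5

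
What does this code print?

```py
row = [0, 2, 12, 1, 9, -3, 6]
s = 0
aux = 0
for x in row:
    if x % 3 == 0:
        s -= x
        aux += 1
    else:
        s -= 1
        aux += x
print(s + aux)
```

-18

x=0: %3==0, s = 0-0 = 0; aux=1
x=2: not %3==0, s = 0-1 = -1; aux=3
x=12: %3==0, s = (-1)-12 = -13; aux=4
x=1: not %3==0, s = (-13)-1 = -14; aux=5
x=9: %3==0, s = (-14)-9 = -23; aux=6
x=-3: %3==0, s = (-23)-(-3) = -20; aux=7
x=6: %3==0, s = (-20)-6 = -26; aux=8
s+aux = (-26)+8 = -18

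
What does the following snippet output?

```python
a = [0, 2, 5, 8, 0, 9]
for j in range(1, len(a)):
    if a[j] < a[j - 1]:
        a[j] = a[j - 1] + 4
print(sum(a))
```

43

j=1: 2>=0, unchanged → [0, 2, 5, 8, 0, 9]
j=2: 5>=2, unchanged → [0, 2, 5, 8, 0, 9]
j=3: 8>=5, unchanged → [0, 2, 5, 8, 0, 9]
j=4: 0<8, a[4] = 8+4 = 12 → [0, 2, 5, 8, 12, 9]
j=5: 9<12, a[5] = 12+4 = 16 → [0, 2, 5, 8, 12, 16]
sum = 43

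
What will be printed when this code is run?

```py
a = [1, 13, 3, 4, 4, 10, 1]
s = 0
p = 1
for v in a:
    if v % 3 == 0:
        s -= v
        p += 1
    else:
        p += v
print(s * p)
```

-105

v=1: not %3==0; p=2
v=13: not %3==0; p=15
v=3: %3==0, s = 0-3 = -3; p=16
v=4: not %3==0; p=20
v=4: not %3==0; p=24
v=10: not %3==0; p=34
v=1: not %3==0; p=35
s*p = (-3)*35 = -105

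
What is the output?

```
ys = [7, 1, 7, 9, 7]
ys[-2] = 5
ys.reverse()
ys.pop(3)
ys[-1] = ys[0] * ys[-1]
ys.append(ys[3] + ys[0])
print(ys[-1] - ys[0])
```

ys[-2] = 5 → [7, 1, 7, 5, 7]
reverse → [7, 5, 7, 1, 7]
pop(3) removes 1 → [7, 5, 7, 7]
ys[-1] = ys[0]*ys[-1] = 7*7 = 49 → [7, 5, 7, 49]
append ys[3]+ys[0] = 49+7 = 56 → [7, 5, 7, 49, 56]
ys[-1]-ys[0] = 56-7 = 49

49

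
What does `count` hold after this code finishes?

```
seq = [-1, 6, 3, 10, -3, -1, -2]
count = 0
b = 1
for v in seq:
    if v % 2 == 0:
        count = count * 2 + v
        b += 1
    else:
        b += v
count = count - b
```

40

v=-1: not even; b=0
v=6: even, count = 0*2+6 = 6; b=1
v=3: not even; b=4
v=10: even, count = 6*2+10 = 22; b=5
v=-3: not even; b=2
v=-1: not even; b=1
v=-2: even, count = 22*2+(-2) = 42; b=2
count-b = 42-2 = 40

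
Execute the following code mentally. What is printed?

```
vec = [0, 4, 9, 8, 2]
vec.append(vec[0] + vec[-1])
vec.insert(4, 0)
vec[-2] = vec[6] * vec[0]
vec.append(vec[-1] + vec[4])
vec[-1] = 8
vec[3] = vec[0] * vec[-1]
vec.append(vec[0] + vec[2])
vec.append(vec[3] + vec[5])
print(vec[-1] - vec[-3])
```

append vec[0]+vec[-1] = 0+2 = 2 → [0, 4, 9, 8, 2, 2]
insert 0 at 4 → [0, 4, 9, 8, 0, 2, 2]
vec[-2] = vec[6]*vec[0] = 2*0 = 0 → [0, 4, 9, 8, 0, 0, 2]
append vec[-1]+vec[4] = 2+0 = 2 → [0, 4, 9, 8, 0, 0, 2, 2]
vec[-1] = 8 → [0, 4, 9, 8, 0, 0, 2, 8]
vec[3] = vec[0]*vec[-1] = 0*8 = 0 → [0, 4, 9, 0, 0, 0, 2, 8]
append vec[0]+vec[2] = 0+9 = 9 → [0, 4, 9, 0, 0, 0, 2, 8, 9]
append vec[3]+vec[5] = 0+0 = 0 → [0, 4, 9, 0, 0, 0, 2, 8, 9, 0]
vec[-1]-vec[-3] = 0-8 = -8

-8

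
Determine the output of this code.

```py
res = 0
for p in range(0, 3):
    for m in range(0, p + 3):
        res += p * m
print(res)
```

26

p=0,m=0: res = 0+0 = 0
p=0,m=1: res = 0+0 = 0
p=0,m=2: res = 0+0 = 0
p=1,m=0: res = 0+0 = 0
p=1,m=1: res = 0+1 = 1
p=1,m=2: res = 1+2 = 3
p=1,m=3: res = 3+3 = 6
p=2,m=0: res = 6+0 = 6
p=2,m=1: res = 6+2 = 8
p=2,m=2: res = 8+4 = 12
p=2,m=3: res = 12+6 = 18
p=2,m=4: res = 18+8 = 26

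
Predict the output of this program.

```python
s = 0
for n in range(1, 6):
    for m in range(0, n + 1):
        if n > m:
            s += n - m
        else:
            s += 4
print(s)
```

55

n=1,m=0: 1>0, s = 0+1 = 1
n=1,m=1: not 1>1, s = 1+4 = 5
n=2,m=0: 2>0, s = 5+2 = 7
n=2,m=1: 2>1, s = 7+1 = 8
n=2,m=2: not 2>2, s = 8+4 = 12
n=3,m=0: 3>0, s = 12+3 = 15
n=3,m=1: 3>1, s = 15+2 = 17
n=3,m=2: 3>2, s = 17+1 = 18
n=3,m=3: not 3>3, s = 18+4 = 22
n=4,m=0: 4>0, s = 22+4 = 26
n=4,m=1: 4>1, s = 26+3 = 29
n=4,m=2: 4>2, s = 29+2 = 31
n=4,m=3: 4>3, s = 31+1 = 32
n=4,m=4: not 4>4, s = 32+4 = 36
n=5,m=0: 5>0, s = 36+5 = 41
n=5,m=1: 5>1, s = 41+4 = 45
n=5,m=2: 5>2, s = 45+3 = 48
n=5,m=3: 5>3, s = 48+2 = 50
n=5,m=4: 5>4, s = 50+1 = 51
n=5,m=5: not 5>5, s = 51+4 = 55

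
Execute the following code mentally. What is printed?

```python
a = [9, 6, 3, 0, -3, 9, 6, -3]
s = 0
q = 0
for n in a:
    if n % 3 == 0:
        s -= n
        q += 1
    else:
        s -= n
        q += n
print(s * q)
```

-216

n=9: %3==0, s = 0-9 = -9; q=1
n=6: %3==0, s = (-9)-6 = -15; q=2
n=3: %3==0, s = (-15)-3 = -18; q=3
n=0: %3==0, s = (-18)-0 = -18; q=4
n=-3: %3==0, s = (-18)-(-3) = -15; q=5
n=9: %3==0, s = (-15)-9 = -24; q=6
n=6: %3==0, s = (-24)-6 = -30; q=7
n=-3: %3==0, s = (-30)-(-3) = -27; q=8
s*q = (-27)*8 = -216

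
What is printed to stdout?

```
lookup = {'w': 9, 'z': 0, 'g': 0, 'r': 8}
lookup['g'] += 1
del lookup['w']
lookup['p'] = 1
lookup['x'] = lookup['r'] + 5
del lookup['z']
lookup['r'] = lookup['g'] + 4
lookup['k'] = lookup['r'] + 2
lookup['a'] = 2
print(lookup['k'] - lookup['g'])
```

lookup['g'] = 0+1 = 1 → {'w': 9, 'z': 0, 'g': 1, 'r': 8}
del 'w' → {'z': 0, 'g': 1, 'r': 8}
lookup['p'] = 1 → {'z': 0, 'g': 1, 'r': 8, 'p': 1}
lookup['x'] = lookup['r']+5 = 13 → {'z': 0, 'g': 1, 'r': 8, 'p': 1, 'x': 13}
del 'z' → {'g': 1, 'r': 8, 'p': 1, 'x': 13}
lookup['r'] = lookup['g']+4 = 5 → {'g': 1, 'r': 5, 'p': 1, 'x': 13}
lookup['k'] = lookup['r']+2 = 7 → {'g': 1, 'r': 5, 'p': 1, 'x': 13, 'k': 7}
lookup['a'] = 2 → {'g': 1, 'r': 5, 'p': 1, 'x': 13, 'k': 7, 'a': 2}
lookup['k']-lookup['g'] = 7-1 = 6

6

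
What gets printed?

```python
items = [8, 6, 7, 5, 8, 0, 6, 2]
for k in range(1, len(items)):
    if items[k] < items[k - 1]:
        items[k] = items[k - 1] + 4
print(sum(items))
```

176

k=1: 6<8, items[1] = 8+4 = 12 → [8, 12, 7, 5, 8, 0, 6, 2]
k=2: 7<12, items[2] = 12+4 = 16 → [8, 12, 16, 5, 8, 0, 6, 2]
k=3: 5<16, items[3] = 16+4 = 20 → [8, 12, 16, 20, 8, 0, 6, 2]
k=4: 8<20, items[4] = 20+4 = 24 → [8, 12, 16, 20, 24, 0, 6, 2]
k=5: 0<24, items[5] = 24+4 = 28 → [8, 12, 16, 20, 24, 28, 6, 2]
k=6: 6<28, items[6] = 28+4 = 32 → [8, 12, 16, 20, 24, 28, 32, 2]
k=7: 2<32, items[7] = 32+4 = 36 → [8, 12, 16, 20, 24, 28, 32, 36]
sum = 176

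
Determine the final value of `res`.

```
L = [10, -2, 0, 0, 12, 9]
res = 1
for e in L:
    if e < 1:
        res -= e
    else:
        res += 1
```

6

e=10: not <1, res = 1+1 = 2
e=-2: <1, res = 2-(-2) = 4
e=0: <1, res = 4-0 = 4
e=0: <1, res = 4-0 = 4
e=12: not <1, res = 4+1 = 5
e=9: not <1, res = 5+1 = 6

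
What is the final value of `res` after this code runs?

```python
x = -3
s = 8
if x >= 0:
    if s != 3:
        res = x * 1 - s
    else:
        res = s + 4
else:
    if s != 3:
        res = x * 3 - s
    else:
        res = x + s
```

-17

x=-3, s=8
x >= 0 is False; s != 3 is True
→ res = x * 3 - s = -17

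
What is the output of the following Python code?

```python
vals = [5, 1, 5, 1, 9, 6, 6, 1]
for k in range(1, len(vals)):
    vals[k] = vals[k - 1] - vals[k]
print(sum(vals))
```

k=1: vals[1] = 5-1 = 4 → [5, 4, 5, 1, 9, 6, 6, 1]
k=2: vals[2] = 4-5 = -1 → [5, 4, -1, 1, 9, 6, 6, 1]
k=3: vals[3] = (-1)-1 = -2 → [5, 4, -1, -2, 9, 6, 6, 1]
k=4: vals[4] = (-2)-9 = -11 → [5, 4, -1, -2, -11, 6, 6, 1]
k=5: vals[5] = (-11)-6 = -17 → [5, 4, -1, -2, -11, -17, 6, 1]
k=6: vals[6] = (-17)-6 = -23 → [5, 4, -1, -2, -11, -17, -23, 1]
k=7: vals[7] = (-23)-1 = -24 → [5, 4, -1, -2, -11, -17, -23, -24]
sum = -69

-69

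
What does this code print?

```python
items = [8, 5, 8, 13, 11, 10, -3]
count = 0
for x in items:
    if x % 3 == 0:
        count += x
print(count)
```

-3

x=8: not %3==0
x=5: not %3==0
x=8: not %3==0
x=13: not %3==0
x=11: not %3==0
x=10: not %3==0
x=-3: %3==0, count = 0+(-3) = -3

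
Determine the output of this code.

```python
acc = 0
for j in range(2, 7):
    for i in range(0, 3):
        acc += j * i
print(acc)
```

60

j=2,i=0: acc = 0+0 = 0
j=2,i=1: acc = 0+2 = 2
j=2,i=2: acc = 2+4 = 6
j=3,i=0: acc = 6+0 = 6
j=3,i=1: acc = 6+3 = 9
j=3,i=2: acc = 9+6 = 15
j=4,i=0: acc = 15+0 = 15
j=4,i=1: acc = 15+4 = 19
j=4,i=2: acc = 19+8 = 27
j=5,i=0: acc = 27+0 = 27
j=5,i=1: acc = 27+5 = 32
j=5,i=2: acc = 32+10 = 42
j=6,i=0: acc = 42+0 = 42
j=6,i=1: acc = 42+6 = 48
j=6,i=2: acc = 48+12 = 60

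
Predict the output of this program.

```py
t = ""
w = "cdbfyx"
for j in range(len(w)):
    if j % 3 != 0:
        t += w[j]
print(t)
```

dbyx

j=0: skip
j=1: add 'd' → 'd'
j=2: add 'b' → 'db'
j=3: skip
j=4: add 'y' → 'dby'
j=5: add 'x' → 'dbyx'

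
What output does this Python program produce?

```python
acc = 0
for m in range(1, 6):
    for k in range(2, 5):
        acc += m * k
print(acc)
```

135

m=1,k=2: acc = 0+2 = 2
m=1,k=3: acc = 2+3 = 5
m=1,k=4: acc = 5+4 = 9
m=2,k=2: acc = 9+4 = 13
m=2,k=3: acc = 13+6 = 19
m=2,k=4: acc = 19+8 = 27
m=3,k=2: acc = 27+6 = 33
m=3,k=3: acc = 33+9 = 42
m=3,k=4: acc = 42+12 = 54
m=4,k=2: acc = 54+8 = 62
m=4,k=3: acc = 62+12 = 74
m=4,k=4: acc = 74+16 = 90
m=5,k=2: acc = 90+10 = 100
m=5,k=3: acc = 100+15 = 115
m=5,k=4: acc = 115+20 = 135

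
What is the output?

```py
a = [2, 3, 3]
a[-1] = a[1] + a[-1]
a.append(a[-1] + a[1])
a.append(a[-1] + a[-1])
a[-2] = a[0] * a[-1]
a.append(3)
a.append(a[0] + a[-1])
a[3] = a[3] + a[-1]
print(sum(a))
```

78

a[-1] = a[1]+a[-1] = 3+3 = 6 → [2, 3, 6]
append a[-1]+a[1] = 6+3 = 9 → [2, 3, 6, 9]
append a[-1]+a[-1] = 9+9 = 18 → [2, 3, 6, 9, 18]
a[-2] = a[0]*a[-1] = 2*18 = 36 → [2, 3, 6, 36, 18]
append 3 → [2, 3, 6, 36, 18, 3]
append a[0]+a[-1] = 2+3 = 5 → [2, 3, 6, 36, 18, 3, 5]
a[3] = a[3]+a[-1] = 36+5 = 41 → [2, 3, 6, 41, 18, 3, 5]
sum = 78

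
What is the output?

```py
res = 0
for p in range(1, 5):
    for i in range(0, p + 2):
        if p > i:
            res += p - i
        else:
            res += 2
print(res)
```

p=1,i=0: 1>0, res = 0+1 = 1
p=1,i=1: not 1>1, res = 1+2 = 3
p=1,i=2: not 1>2, res = 3+2 = 5
p=2,i=0: 2>0, res = 5+2 = 7
p=2,i=1: 2>1, res = 7+1 = 8
p=2,i=2: not 2>2, res = 8+2 = 10
p=2,i=3: not 2>3, res = 10+2 = 12
p=3,i=0: 3>0, res = 12+3 = 15
p=3,i=1: 3>1, res = 15+2 = 17
p=3,i=2: 3>2, res = 17+1 = 18
p=3,i=3: not 3>3, res = 18+2 = 20
p=3,i=4: not 3>4, res = 20+2 = 22
p=4,i=0: 4>0, res = 22+4 = 26
p=4,i=1: 4>1, res = 26+3 = 29
p=4,i=2: 4>2, res = 29+2 = 31
p=4,i=3: 4>3, res = 31+1 = 32
p=4,i=4: not 4>4, res = 32+2 = 34
p=4,i=5: not 4>5, res = 34+2 = 36

36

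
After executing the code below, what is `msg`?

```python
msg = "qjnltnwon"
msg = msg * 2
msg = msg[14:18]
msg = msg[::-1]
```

repeat ×2 → 'qjnltnwonqjnltnwon'
slice [14:18] → 'nwon'
reverse → 'nown'

'nown'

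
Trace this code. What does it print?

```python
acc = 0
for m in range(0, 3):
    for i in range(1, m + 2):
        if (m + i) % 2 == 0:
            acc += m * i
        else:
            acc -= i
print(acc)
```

-2

m=0,i=1: odd sum, acc = 0-1 = -1
m=1,i=1: even sum, acc = (-1)+1 = 0
m=1,i=2: odd sum, acc = 0-2 = -2
m=2,i=1: odd sum, acc = (-2)-1 = -3
m=2,i=2: even sum, acc = (-3)+4 = 1
m=2,i=3: odd sum, acc = 1-3 = -2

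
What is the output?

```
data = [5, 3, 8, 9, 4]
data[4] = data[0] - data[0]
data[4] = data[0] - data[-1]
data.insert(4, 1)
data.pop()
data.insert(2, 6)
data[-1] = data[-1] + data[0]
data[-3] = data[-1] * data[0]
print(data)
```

data[4] = data[0]-data[0] = 5-5 = 0 → [5, 3, 8, 9, 0]
data[4] = data[0]-data[-1] = 5-0 = 5 → [5, 3, 8, 9, 5]
insert 1 at 4 → [5, 3, 8, 9, 1, 5]
pop() removes 5 → [5, 3, 8, 9, 1]
insert 6 at 2 → [5, 3, 6, 8, 9, 1]
data[-1] = data[-1]+data[0] = 1+5 = 6 → [5, 3, 6, 8, 9, 6]
data[-3] = data[-1]*data[0] = 6*5 = 30 → [5, 3, 6, 30, 9, 6]

[5, 3, 6, 30, 9, 6]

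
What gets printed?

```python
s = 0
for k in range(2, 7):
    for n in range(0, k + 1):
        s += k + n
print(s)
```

165

k=2,n=0: s = 0+2 = 2
k=2,n=1: s = 2+3 = 5
k=2,n=2: s = 5+4 = 9
k=3,n=0: s = 9+3 = 12
k=3,n=1: s = 12+4 = 16
k=3,n=2: s = 16+5 = 21
k=3,n=3: s = 21+6 = 27
k=4,n=0: s = 27+4 = 31
k=4,n=1: s = 31+5 = 36
k=4,n=2: s = 36+6 = 42
k=4,n=3: s = 42+7 = 49
k=4,n=4: s = 49+8 = 57
k=5,n=0: s = 57+5 = 62
k=5,n=1: s = 62+6 = 68
k=5,n=2: s = 68+7 = 75
k=5,n=3: s = 75+8 = 83
k=5,n=4: s = 83+9 = 92
k=5,n=5: s = 92+10 = 102
k=6,n=0: s = 102+6 = 108
k=6,n=1: s = 108+7 = 115
k=6,n=2: s = 115+8 = 123
k=6,n=3: s = 123+9 = 132
k=6,n=4: s = 132+10 = 142
k=6,n=5: s = 142+11 = 153
k=6,n=6: s = 153+12 = 165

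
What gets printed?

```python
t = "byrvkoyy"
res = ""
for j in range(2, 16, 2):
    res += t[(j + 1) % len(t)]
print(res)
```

j=2: add t[3]='v' → 'v'
j=4: add t[5]='o' → 'vo'
j=6: add t[7]='y' → 'voy'
j=8: add t[1]='y' → 'voyy'
j=10: add t[3]='v' → 'voyyv'
j=12: add t[5]='o' → 'voyyvo'
j=14: add t[7]='y' → 'voyyvoy'

voyyvoy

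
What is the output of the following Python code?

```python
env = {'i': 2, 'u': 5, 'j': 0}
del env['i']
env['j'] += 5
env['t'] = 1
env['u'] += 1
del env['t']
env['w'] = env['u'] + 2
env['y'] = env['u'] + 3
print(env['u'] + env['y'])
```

del 'i' → {'u': 5, 'j': 0}
env['j'] = 0+5 = 5 → {'u': 5, 'j': 5}
env['t'] = 1 → {'u': 5, 'j': 5, 't': 1}
env['u'] = 5+1 = 6 → {'u': 6, 'j': 5, 't': 1}
del 't' → {'u': 6, 'j': 5}
env['w'] = env['u']+2 = 8 → {'u': 6, 'j': 5, 'w': 8}
env['y'] = env['u']+3 = 9 → {'u': 6, 'j': 5, 'w': 8, 'y': 9}
env['u']+env['y'] = 6+9 = 15

15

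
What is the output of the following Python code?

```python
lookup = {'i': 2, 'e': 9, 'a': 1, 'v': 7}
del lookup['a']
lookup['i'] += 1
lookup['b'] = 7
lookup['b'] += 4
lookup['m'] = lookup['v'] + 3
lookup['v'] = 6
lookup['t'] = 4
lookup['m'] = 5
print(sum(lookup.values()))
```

38

del 'a' → {'i': 2, 'e': 9, 'v': 7}
lookup['i'] = 2+1 = 3 → {'i': 3, 'e': 9, 'v': 7}
lookup['b'] = 7 → {'i': 3, 'e': 9, 'v': 7, 'b': 7}
lookup['b'] = 7+4 = 11 → {'i': 3, 'e': 9, 'v': 7, 'b': 11}
lookup['m'] = lookup['v']+3 = 10 → {'i': 3, 'e': 9, 'v': 7, 'b': 11, 'm': 10}
lookup['v'] = 6 → {'i': 3, 'e': 9, 'v': 6, 'b': 11, 'm': 10}
lookup['t'] = 4 → {'i': 3, 'e': 9, 'v': 6, 'b': 11, 'm': 10, 't': 4}
lookup['m'] = 5 → {'i': 3, 'e': 9, 'v': 6, 'b': 11, 'm': 5, 't': 4}
sum of values = 38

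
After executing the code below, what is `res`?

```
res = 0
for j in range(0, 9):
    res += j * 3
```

108

j=0: res = 0+0*3 = 0
j=1: res = 0+1*3 = 3
j=2: res = 3+2*3 = 9
j=3: res = 9+3*3 = 18
j=4: res = 18+4*3 = 30
j=5: res = 30+5*3 = 45
j=6: res = 45+6*3 = 63
j=7: res = 63+7*3 = 84
j=8: res = 84+8*3 = 108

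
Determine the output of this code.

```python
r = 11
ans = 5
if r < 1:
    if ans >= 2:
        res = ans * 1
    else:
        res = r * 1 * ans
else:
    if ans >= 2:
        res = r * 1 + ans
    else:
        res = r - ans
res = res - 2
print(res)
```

14

r=11, ans=5
r < 1 is False; ans >= 2 is True
→ res = r * 1 + ans = 16
res = 16-2 = 14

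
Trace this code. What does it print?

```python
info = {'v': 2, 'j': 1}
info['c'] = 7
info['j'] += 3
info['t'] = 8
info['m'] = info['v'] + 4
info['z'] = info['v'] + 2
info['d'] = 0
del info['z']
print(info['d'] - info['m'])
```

info['c'] = 7 → {'v': 2, 'j': 1, 'c': 7}
info['j'] = 1+3 = 4 → {'v': 2, 'j': 4, 'c': 7}
info['t'] = 8 → {'v': 2, 'j': 4, 'c': 7, 't': 8}
info['m'] = info['v']+4 = 6 → {'v': 2, 'j': 4, 'c': 7, 't': 8, 'm': 6}
info['z'] = info['v']+2 = 4 → {'v': 2, 'j': 4, 'c': 7, 't': 8, 'm': 6, 'z': 4}
info['d'] = 0 → {'v': 2, 'j': 4, 'c': 7, 't': 8, 'm': 6, 'z': 4, 'd': 0}
del 'z' → {'v': 2, 'j': 4, 'c': 7, 't': 8, 'm': 6, 'd': 0}
info['d']-info['m'] = 0-6 = -6

-6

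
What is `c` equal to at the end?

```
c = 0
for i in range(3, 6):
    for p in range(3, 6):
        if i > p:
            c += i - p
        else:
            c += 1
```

i=3,p=3: not 3>3, c = 0+1 = 1
i=3,p=4: not 3>4, c = 1+1 = 2
i=3,p=5: not 3>5, c = 2+1 = 3
i=4,p=3: 4>3, c = 3+1 = 4
i=4,p=4: not 4>4, c = 4+1 = 5
i=4,p=5: not 4>5, c = 5+1 = 6
i=5,p=3: 5>3, c = 6+2 = 8
i=5,p=4: 5>4, c = 8+1 = 9
i=5,p=5: not 5>5, c = 9+1 = 10

10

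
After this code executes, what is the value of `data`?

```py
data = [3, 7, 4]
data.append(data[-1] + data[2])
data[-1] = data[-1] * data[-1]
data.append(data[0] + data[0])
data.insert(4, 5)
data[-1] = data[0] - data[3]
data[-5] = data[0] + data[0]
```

append data[-1]+data[2] = 4+4 = 8 → [3, 7, 4, 8]
data[-1] = data[-1]*data[-1] = 8*8 = 64 → [3, 7, 4, 64]
append data[0]+data[0] = 3+3 = 6 → [3, 7, 4, 64, 6]
insert 5 at 4 → [3, 7, 4, 64, 5, 6]
data[-1] = data[0]-data[3] = 3-64 = -61 → [3, 7, 4, 64, 5, -61]
data[-5] = data[0]+data[0] = 3+3 = 6 → [3, 6, 4, 64, 5, -61]

[3, 6, 4, 64, 5, -61]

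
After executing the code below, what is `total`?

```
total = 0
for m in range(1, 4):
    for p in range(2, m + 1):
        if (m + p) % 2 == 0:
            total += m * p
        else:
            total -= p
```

m=2,p=2: even sum, total = 0+4 = 4
m=3,p=2: odd sum, total = 4-2 = 2
m=3,p=3: even sum, total = 2+9 = 11

11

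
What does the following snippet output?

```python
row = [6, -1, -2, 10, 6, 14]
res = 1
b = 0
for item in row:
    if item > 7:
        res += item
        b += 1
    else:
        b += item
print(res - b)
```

14

item=6: not >7; b=6
item=-1: not >7; b=5
item=-2: not >7; b=3
item=10: >7, res = 1+10 = 11; b=4
item=6: not >7; b=10
item=14: >7, res = 11+14 = 25; b=11
res-b = 25-11 = 14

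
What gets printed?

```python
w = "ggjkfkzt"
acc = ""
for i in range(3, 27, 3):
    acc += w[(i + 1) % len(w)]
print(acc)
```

i=3: add w[4]='f' → 'f'
i=6: add w[7]='t' → 'ft'
i=9: add w[2]='j' → 'ftj'
i=12: add w[5]='k' → 'ftjk'
i=15: add w[0]='g' → 'ftjkg'
i=18: add w[3]='k' → 'ftjkgk'
i=21: add w[6]='z' → 'ftjkgkz'
i=24: add w[1]='g' → 'ftjkgkzg'

ftjkgkzg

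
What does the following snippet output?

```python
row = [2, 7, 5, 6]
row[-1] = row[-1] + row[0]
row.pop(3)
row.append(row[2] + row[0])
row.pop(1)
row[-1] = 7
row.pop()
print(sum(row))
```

7

row[-1] = row[-1]+row[0] = 6+2 = 8 → [2, 7, 5, 8]
pop(3) removes 8 → [2, 7, 5]
append row[2]+row[0] = 5+2 = 7 → [2, 7, 5, 7]
pop(1) removes 7 → [2, 5, 7]
row[-1] = 7 → [2, 5, 7]
pop() removes 7 → [2, 5]
sum = 7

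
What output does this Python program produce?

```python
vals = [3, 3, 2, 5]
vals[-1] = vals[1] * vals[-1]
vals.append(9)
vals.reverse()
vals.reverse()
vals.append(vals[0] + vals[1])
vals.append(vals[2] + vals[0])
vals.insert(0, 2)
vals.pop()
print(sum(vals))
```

vals[-1] = vals[1]*vals[-1] = 3*5 = 15 → [3, 3, 2, 15]
append 9 → [3, 3, 2, 15, 9]
reverse → [9, 15, 2, 3, 3]
reverse → [3, 3, 2, 15, 9]
append vals[0]+vals[1] = 3+3 = 6 → [3, 3, 2, 15, 9, 6]
append vals[2]+vals[0] = 2+3 = 5 → [3, 3, 2, 15, 9, 6, 5]
insert 2 at 0 → [2, 3, 3, 2, 15, 9, 6, 5]
pop() removes 5 → [2, 3, 3, 2, 15, 9, 6]
sum = 40

40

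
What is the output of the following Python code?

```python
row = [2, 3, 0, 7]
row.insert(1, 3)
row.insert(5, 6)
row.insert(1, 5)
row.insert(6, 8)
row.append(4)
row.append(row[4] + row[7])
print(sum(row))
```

insert 3 at 1 → [2, 3, 3, 0, 7]
insert 6 at 5 → [2, 3, 3, 0, 7, 6]
insert 5 at 1 → [2, 5, 3, 3, 0, 7, 6]
insert 8 at 6 → [2, 5, 3, 3, 0, 7, 8, 6]
append 4 → [2, 5, 3, 3, 0, 7, 8, 6, 4]
append row[4]+row[7] = 0+6 = 6 → [2, 5, 3, 3, 0, 7, 8, 6, 4, 6]
sum = 44

44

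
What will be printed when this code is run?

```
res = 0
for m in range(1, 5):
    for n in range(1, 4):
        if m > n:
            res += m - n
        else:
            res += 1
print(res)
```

16

m=1,n=1: not 1>1, res = 0+1 = 1
m=1,n=2: not 1>2, res = 1+1 = 2
m=1,n=3: not 1>3, res = 2+1 = 3
m=2,n=1: 2>1, res = 3+1 = 4
m=2,n=2: not 2>2, res = 4+1 = 5
m=2,n=3: not 2>3, res = 5+1 = 6
m=3,n=1: 3>1, res = 6+2 = 8
m=3,n=2: 3>2, res = 8+1 = 9
m=3,n=3: not 3>3, res = 9+1 = 10
m=4,n=1: 4>1, res = 10+3 = 13
m=4,n=2: 4>2, res = 13+2 = 15
m=4,n=3: 4>3, res = 15+1 = 16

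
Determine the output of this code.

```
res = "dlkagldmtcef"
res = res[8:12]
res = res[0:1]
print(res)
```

slice [8:12] → 'tcef'
slice [0:1] → 't'

t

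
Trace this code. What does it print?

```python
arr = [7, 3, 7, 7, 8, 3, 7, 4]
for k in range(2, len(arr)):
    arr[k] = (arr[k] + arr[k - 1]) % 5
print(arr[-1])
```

4

k=2: arr[2] = (7+3)%5 = 0 → [7, 3, 0, 7, 8, 3, 7, 4]
k=3: arr[3] = (7+0)%5 = 2 → [7, 3, 0, 2, 8, 3, 7, 4]
k=4: arr[4] = (8+2)%5 = 0 → [7, 3, 0, 2, 0, 3, 7, 4]
k=5: arr[5] = (3+0)%5 = 3 → [7, 3, 0, 2, 0, 3, 7, 4]
k=6: arr[6] = (7+3)%5 = 0 → [7, 3, 0, 2, 0, 3, 0, 4]
k=7: arr[7] = (4+0)%5 = 4 → [7, 3, 0, 2, 0, 3, 0, 4]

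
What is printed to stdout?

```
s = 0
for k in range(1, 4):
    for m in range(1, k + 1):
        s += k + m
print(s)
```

k=1,m=1: s = 0+2 = 2
k=2,m=1: s = 2+3 = 5
k=2,m=2: s = 5+4 = 9
k=3,m=1: s = 9+4 = 13
k=3,m=2: s = 13+5 = 18
k=3,m=3: s = 18+6 = 24

24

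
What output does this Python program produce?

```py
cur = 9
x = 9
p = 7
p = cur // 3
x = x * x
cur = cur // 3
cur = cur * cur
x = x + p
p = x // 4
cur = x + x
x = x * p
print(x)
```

1764

p = 9//3 = 3
x = 9*9 = 81
cur = 9//3 = 3
cur = 3*3 = 9
x = 81+3 = 84
p = 84//4 = 21
cur = 84+84 = 168
x = 84*21 = 1764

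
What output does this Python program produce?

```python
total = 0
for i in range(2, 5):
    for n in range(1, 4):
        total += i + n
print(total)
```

i=2,n=1: total = 0+3 = 3
i=2,n=2: total = 3+4 = 7
i=2,n=3: total = 7+5 = 12
i=3,n=1: total = 12+4 = 16
i=3,n=2: total = 16+5 = 21
i=3,n=3: total = 21+6 = 27
i=4,n=1: total = 27+5 = 32
i=4,n=2: total = 32+6 = 38
i=4,n=3: total = 38+7 = 45

45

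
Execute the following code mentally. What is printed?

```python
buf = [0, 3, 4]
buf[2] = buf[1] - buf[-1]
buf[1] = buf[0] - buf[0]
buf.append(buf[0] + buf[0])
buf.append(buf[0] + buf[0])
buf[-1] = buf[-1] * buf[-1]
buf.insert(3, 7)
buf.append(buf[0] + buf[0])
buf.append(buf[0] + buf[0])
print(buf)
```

[0, 0, -1, 7, 0, 0, 0, 0]

buf[2] = buf[1]-buf[-1] = 3-4 = -1 → [0, 3, -1]
buf[1] = buf[0]-buf[0] = 0-0 = 0 → [0, 0, -1]
append buf[0]+buf[0] = 0+0 = 0 → [0, 0, -1, 0]
append buf[0]+buf[0] = 0+0 = 0 → [0, 0, -1, 0, 0]
buf[-1] = buf[-1]*buf[-1] = 0*0 = 0 → [0, 0, -1, 0, 0]
insert 7 at 3 → [0, 0, -1, 7, 0, 0]
append buf[0]+buf[0] = 0+0 = 0 → [0, 0, -1, 7, 0, 0, 0]
append buf[0]+buf[0] = 0+0 = 0 → [0, 0, -1, 7, 0, 0, 0, 0]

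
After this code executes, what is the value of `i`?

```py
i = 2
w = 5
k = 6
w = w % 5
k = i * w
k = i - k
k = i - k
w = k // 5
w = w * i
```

2

w = 5%5 = 0
k = 2*0 = 0
k = 2-0 = 2
k = 2-2 = 0
w = 0//5 = 0
w = 0*2 = 0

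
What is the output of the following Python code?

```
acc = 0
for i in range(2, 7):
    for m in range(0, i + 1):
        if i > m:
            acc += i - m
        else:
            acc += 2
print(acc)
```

i=2,m=0: 2>0, acc = 0+2 = 2
i=2,m=1: 2>1, acc = 2+1 = 3
i=2,m=2: not 2>2, acc = 3+2 = 5
i=3,m=0: 3>0, acc = 5+3 = 8
i=3,m=1: 3>1, acc = 8+2 = 10
i=3,m=2: 3>2, acc = 10+1 = 11
i=3,m=3: not 3>3, acc = 11+2 = 13
i=4,m=0: 4>0, acc = 13+4 = 17
i=4,m=1: 4>1, acc = 17+3 = 20
i=4,m=2: 4>2, acc = 20+2 = 22
i=4,m=3: 4>3, acc = 22+1 = 23
i=4,m=4: not 4>4, acc = 23+2 = 25
i=5,m=0: 5>0, acc = 25+5 = 30
i=5,m=1: 5>1, acc = 30+4 = 34
i=5,m=2: 5>2, acc = 34+3 = 37
i=5,m=3: 5>3, acc = 37+2 = 39
i=5,m=4: 5>4, acc = 39+1 = 40
i=5,m=5: not 5>5, acc = 40+2 = 42
i=6,m=0: 6>0, acc = 42+6 = 48
i=6,m=1: 6>1, acc = 48+5 = 53
i=6,m=2: 6>2, acc = 53+4 = 57
i=6,m=3: 6>3, acc = 57+3 = 60
i=6,m=4: 6>4, acc = 60+2 = 62
i=6,m=5: 6>5, acc = 62+1 = 63
i=6,m=6: not 6>6, acc = 63+2 = 65

65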